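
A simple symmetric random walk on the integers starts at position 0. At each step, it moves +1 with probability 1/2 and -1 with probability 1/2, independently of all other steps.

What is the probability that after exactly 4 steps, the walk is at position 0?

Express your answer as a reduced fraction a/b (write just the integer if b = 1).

Answer: 3/8

Derivation:
To reach position 0 after 4 steps: need 2 steps of +1 and 2 of -1.
Favorable paths: C(4,2) = 6
Total paths: 2^4 = 16
P = 6/16 = 3/8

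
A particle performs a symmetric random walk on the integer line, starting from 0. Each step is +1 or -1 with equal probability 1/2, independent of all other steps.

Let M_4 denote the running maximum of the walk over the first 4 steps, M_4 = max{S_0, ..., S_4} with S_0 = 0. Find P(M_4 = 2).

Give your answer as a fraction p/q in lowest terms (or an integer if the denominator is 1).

Answer: 1/4

Derivation:
Let M_4 = max(S_0,...,S_4). Use the reflection principle: for j ≥ 1, #{paths with M_4 ≥ j} = #{S_4 ≥ j} + #{S_4 ≥ j+1}.
By reflection, #{M_4 ≥ 2} = #{S_4 ≥ 2} + #{S_4 ≥ 3} = 5 + 1 = 6.
#{M_4 ≥ 3} = #{S_4 ≥ 3} + #{S_4 ≥ 4} = 1 + 1 = 2.
#{M_4 = 2} = 6 - 2 = 4.
P(M_4 = 2) = 4/16 = 1/4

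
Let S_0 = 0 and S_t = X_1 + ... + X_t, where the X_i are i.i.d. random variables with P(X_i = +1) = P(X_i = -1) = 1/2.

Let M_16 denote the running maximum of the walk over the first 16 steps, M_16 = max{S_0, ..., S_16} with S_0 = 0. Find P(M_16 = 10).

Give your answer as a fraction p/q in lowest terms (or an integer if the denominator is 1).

Answer: 35/4096

Derivation:
Let M_16 = max(S_0,...,S_16). Use the reflection principle: for j ≥ 1, #{paths with M_16 ≥ j} = #{S_16 ≥ j} + #{S_16 ≥ j+1}.
By reflection, #{M_16 ≥ 10} = #{S_16 ≥ 10} + #{S_16 ≥ 11} = 697 + 137 = 834.
#{M_16 ≥ 11} = #{S_16 ≥ 11} + #{S_16 ≥ 12} = 137 + 137 = 274.
#{M_16 = 10} = 834 - 274 = 560.
P(M_16 = 10) = 560/65536 = 35/4096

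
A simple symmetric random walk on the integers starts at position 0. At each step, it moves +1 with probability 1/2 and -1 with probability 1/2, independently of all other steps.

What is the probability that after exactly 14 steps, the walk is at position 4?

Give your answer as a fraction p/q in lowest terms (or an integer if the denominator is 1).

Answer: 1001/8192

Derivation:
To reach position 4 after 14 steps: need 9 steps of +1 and 5 of -1.
Favorable paths: C(14,9) = 2002
Total paths: 2^14 = 16384
P = 2002/16384 = 1001/8192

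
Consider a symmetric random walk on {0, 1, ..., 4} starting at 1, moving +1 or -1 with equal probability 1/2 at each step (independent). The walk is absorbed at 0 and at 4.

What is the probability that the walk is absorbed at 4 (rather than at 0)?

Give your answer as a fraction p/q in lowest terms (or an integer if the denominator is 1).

Symmetric walk (p = 1/2): the harmonic-function argument gives P(hit 4 before 0 | start at 1) = a/N.
P = 1/4 = 1/4

Answer: 1/4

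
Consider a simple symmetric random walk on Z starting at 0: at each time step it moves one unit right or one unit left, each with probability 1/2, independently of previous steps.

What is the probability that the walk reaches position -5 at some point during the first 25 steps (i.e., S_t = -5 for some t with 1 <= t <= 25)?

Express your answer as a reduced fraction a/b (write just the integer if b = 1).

Count via complement. Let g(t,s) = #length-t paths at position s with S_1..S_t all ≠ -5.
g(t,s) = g(t-1,s-1) + g(t-1,s+1) for s ≠ -5; g(t,-5) = 0.
t=0: g(0,0)=1
t=1: g(1,-1)=1 g(1,1)=1
t=2: g(2,-2)=1 g(2,0)=2 g(2,2)=1
t=3: g(3,-3)=1 g(3,-1)=3 g(3,1)=3 g(3,3)=1
t=4: g(4,-4)=1 g(4,-2)=4 g(4,0)=6 g(4,2)=4 g(4,4)=1
t=5: g(5,-3)=5 g(5,-1)=10 g(5,1)=10 g(5,3)=5 g(5,5)=1
t=6: g(6,-4)=5 g(6,-2)=15 g(6,0)=20 g(6,2)=15 g(6,4)=6 g(6,6)=1
t=7: g(7,-3)=20 g(7,-1)=35 g(7,1)=35 g(7,3)=21 g(7,5)=7 g(7,7)=1
t=8: g(8,-4)=20 g(8,-2)=55 g(8,0)=70 g(8,2)=56 g(8,4)=28 g(8,6)=8 g(8,8)=1
t=9: g(9,-3)=75 g(9,-1)=125 g(9,1)=126 g(9,3)=84 g(9,5)=36 g(9,7)=9 g(9,9)=1
t=10: g(10,-4)=75 g(10,-2)=200 g(10,0)=251 g(10,2)=210 g(10,4)=120 g(10,6)=45 g(10,8)=10 g(10,10)=1
t=11: g(11,-3)=275 g(11,-1)=451 g(11,1)=461 g(11,3)=330 g(11,5)=165 g(11,7)=55 g(11,9)=11 g(11,11)=1
t=12: g(12,-4)=275 g(12,-2)=726 g(12,0)=912 g(12,2)=791 g(12,4)=495 g(12,6)=220 g(12,8)=66 g(12,10)=12 g(12,12)=1
t=13: g(13,-3)=1001 g(13,-1)=1638 g(13,1)=1703 g(13,3)=1286 g(13,5)=715 g(13,7)=286 g(13,9)=78 g(13,11)=13 g(13,13)=1
t=14: g(14,-4)=1001 g(14,-2)=2639 g(14,0)=3341 g(14,2)=2989 g(14,4)=2001 g(14,6)=1001 g(14,8)=364 g(14,10)=91 g(14,12)=14 g(14,14)=1
t=15: g(15,-3)=3640 g(15,-1)=5980 g(15,1)=6330 g(15,3)=4990 g(15,5)=3002 g(15,7)=1365 g(15,9)=455 g(15,11)=105 g(15,13)=15 g(15,15)=1
t=16: g(16,-4)=3640 g(16,-2)=9620 g(16,0)=12310 g(16,2)=11320 g(16,4)=7992 g(16,6)=4367 g(16,8)=1820 g(16,10)=560 g(16,12)=120 g(16,14)=16 g(16,16)=1
t=17: g(17,-3)=13260 g(17,-1)=21930 g(17,1)=23630 g(17,3)=19312 g(17,5)=12359 g(17,7)=6187 g(17,9)=2380 g(17,11)=680 g(17,13)=136 g(17,15)=17 g(17,17)=1
t=18: g(18,-4)=13260 g(18,-2)=35190 g(18,0)=45560 g(18,2)=42942 g(18,4)=31671 g(18,6)=18546 g(18,8)=8567 g(18,10)=3060 g(18,12)=816 g(18,14)=153 g(18,16)=18 g(18,18)=1
t=19: g(19,-3)=48450 g(19,-1)=80750 g(19,1)=88502 g(19,3)=74613 g(19,5)=50217 g(19,7)=27113 g(19,9)=11627 g(19,11)=3876 g(19,13)=969 g(19,15)=171 g(19,17)=19 g(19,19)=1
t=20: g(20,-4)=48450 g(20,-2)=129200 g(20,0)=169252 g(20,2)=163115 g(20,4)=124830 g(20,6)=77330 g(20,8)=38740 g(20,10)=15503 g(20,12)=4845 g(20,14)=1140 g(20,16)=190 g(20,18)=20 g(20,20)=1
t=21: g(21,-3)=177650 g(21,-1)=298452 g(21,1)=332367 g(21,3)=287945 g(21,5)=202160 g(21,7)=116070 g(21,9)=54243 g(21,11)=20348 g(21,13)=5985 g(21,15)=1330 g(21,17)=210 g(21,19)=21 g(21,21)=1
t=22: g(22,-4)=177650 g(22,-2)=476102 g(22,0)=630819 g(22,2)=620312 g(22,4)=490105 g(22,6)=318230 g(22,8)=170313 g(22,10)=74591 g(22,12)=26333 g(22,14)=7315 g(22,16)=1540 g(22,18)=231 g(22,20)=22 g(22,22)=1
t=23: g(23,-3)=653752 g(23,-1)=1106921 g(23,1)=1251131 g(23,3)=1110417 g(23,5)=808335 g(23,7)=488543 g(23,9)=244904 g(23,11)=100924 g(23,13)=33648 g(23,15)=8855 g(23,17)=1771 g(23,19)=253 g(23,21)=23 g(23,23)=1
t=24: g(24,-4)=653752 g(24,-2)=1760673 g(24,0)=2358052 g(24,2)=2361548 g(24,4)=1918752 g(24,6)=1296878 g(24,8)=733447 g(24,10)=345828 g(24,12)=134572 g(24,14)=42503 g(24,16)=10626 g(24,18)=2024 g(24,20)=276 g(24,22)=24 g(24,24)=1
t=25: g(25,-3)=2414425 g(25,-1)=4118725 g(25,1)=4719600 g(25,3)=4280300 g(25,5)=3215630 g(25,7)=2030325 g(25,9)=1079275 g(25,11)=480400 g(25,13)=177075 g(25,15)=53129 g(25,17)=12650 g(25,19)=2300 g(25,21)=300 g(25,23)=25 g(25,25)=1
Paths never hitting -5: Σ_s g(25,s) = 22584160
Paths hitting -5: 2^25 - 22584160 = 10970272
P = 10970272/33554432 = 342821/1048576

Answer: 342821/1048576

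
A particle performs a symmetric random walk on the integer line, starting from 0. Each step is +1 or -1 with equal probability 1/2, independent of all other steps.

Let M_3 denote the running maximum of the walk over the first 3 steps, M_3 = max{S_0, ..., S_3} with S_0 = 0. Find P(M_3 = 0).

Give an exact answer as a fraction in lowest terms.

Let M_3 = max(S_0,...,S_3). Use the reflection principle: for j ≥ 1, #{paths with M_3 ≥ j} = #{S_3 ≥ j} + #{S_3 ≥ j+1}.
P(M_3 ≥ 0) = 1 since S_0 = 0, so #{M_3 ≥ 0} = 8.
#{M_3 ≥ 1} = #{S_3 ≥ 1} + #{S_3 ≥ 2} = 4 + 1 = 5.
#{M_3 = 0} = 8 - 5 = 3.
P(M_3 = 0) = 3/8 = 3/8

Answer: 3/8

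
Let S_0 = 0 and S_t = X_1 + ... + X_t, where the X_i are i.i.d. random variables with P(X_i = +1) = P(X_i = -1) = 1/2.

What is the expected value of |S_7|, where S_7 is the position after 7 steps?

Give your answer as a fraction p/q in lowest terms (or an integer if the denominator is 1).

S_7 takes values m ≡ 1 (mod 2) with |m| ≤ 7; P(S_7=m) = C(7,(7+m)/2)/2^7.
Total paths: 2^7 = 128
Distribution: P(S=-7)=1/128, P(S=-5)=7/128, P(S=-3)=21/128, P(S=-1)=35/128, P(S=1)=35/128, P(S=3)=21/128, P(S=5)=7/128, P(S=7)=1/128
E[|S_7|] = Σ_m |m|·P(S_7=m) = 280/128 = 35/16

Answer: 35/16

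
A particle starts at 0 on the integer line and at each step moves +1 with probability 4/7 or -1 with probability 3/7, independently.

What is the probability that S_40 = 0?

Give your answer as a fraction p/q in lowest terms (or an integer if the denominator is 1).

Answer: 75495786755410551680752429301760/909543680129861140820205019889143

Derivation:
To be at 0 after 40 steps: need exactly 20 steps of +1 and 20 of -1.
Number of such sequences: C(40,20) = 137846528820
Each has probability (4/7)^20 · (3/7)^20 = 3833759992447475122176/6366805760909027985741435139224001
P = 137846528820 · 3833759992447475122176/6366805760909027985741435139224001 = 75495786755410551680752429301760/909543680129861140820205019889143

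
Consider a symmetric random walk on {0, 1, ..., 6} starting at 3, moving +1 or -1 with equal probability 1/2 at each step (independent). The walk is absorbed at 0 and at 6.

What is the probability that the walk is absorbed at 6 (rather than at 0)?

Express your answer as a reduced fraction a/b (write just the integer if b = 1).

Answer: 1/2

Derivation:
Symmetric walk (p = 1/2): the harmonic-function argument gives P(hit 6 before 0 | start at 3) = a/N.
P = 3/6 = 1/2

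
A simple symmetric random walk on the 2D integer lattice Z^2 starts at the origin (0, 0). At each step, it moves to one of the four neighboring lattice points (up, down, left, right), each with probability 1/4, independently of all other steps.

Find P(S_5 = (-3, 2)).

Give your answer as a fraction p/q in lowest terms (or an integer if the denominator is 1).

Let h be the number of horizontal steps (so 5-h are vertical). To end at (-3,2) need (h-3)/2 right-steps and ((5-h)+2)/2 up-steps.
Sum over h with 3 ≤ h ≤ 3, h ≡ 1 (mod 2), 5-h ≡ 0 (mod 2):
h=3: C(5,3)·C(3,0)·C(2,2) = 10·1·1 = 10
Total favorable: 10
Total paths: 4^5 = 1024
P = 10/1024 = 5/512

Answer: 5/512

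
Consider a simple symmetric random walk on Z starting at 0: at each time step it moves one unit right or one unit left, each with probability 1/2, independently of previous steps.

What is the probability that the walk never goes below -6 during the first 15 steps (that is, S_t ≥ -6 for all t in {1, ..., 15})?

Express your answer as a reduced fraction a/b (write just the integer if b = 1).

Answer: 30251/32768

Derivation:
Let f(t,s) = #length-t paths at position s with S_1..S_t all ≥ -6.
f(t,s) = f(t-1,s-1) + f(t-1,s+1) for s ≥ -6; f(t,s) = 0 for s < -6.
t=0: f(0,0)=1
t=1: f(1,-1)=1 f(1,1)=1
t=2: f(2,-2)=1 f(2,0)=2 f(2,2)=1
t=3: f(3,-3)=1 f(3,-1)=3 f(3,1)=3 f(3,3)=1
t=4: f(4,-4)=1 f(4,-2)=4 f(4,0)=6 f(4,2)=4 f(4,4)=1
t=5: f(5,-5)=1 f(5,-3)=5 f(5,-1)=10 f(5,1)=10 f(5,3)=5 f(5,5)=1
t=6: f(6,-6)=1 f(6,-4)=6 f(6,-2)=15 f(6,0)=20 f(6,2)=15 f(6,4)=6 f(6,6)=1
t=7: f(7,-5)=7 f(7,-3)=21 f(7,-1)=35 f(7,1)=35 f(7,3)=21 f(7,5)=7 f(7,7)=1
t=8: f(8,-6)=7 f(8,-4)=28 f(8,-2)=56 f(8,0)=70 f(8,2)=56 f(8,4)=28 f(8,6)=8 f(8,8)=1
t=9: f(9,-5)=35 f(9,-3)=84 f(9,-1)=126 f(9,1)=126 f(9,3)=84 f(9,5)=36 f(9,7)=9 f(9,9)=1
t=10: f(10,-6)=35 f(10,-4)=119 f(10,-2)=210 f(10,0)=252 f(10,2)=210 f(10,4)=120 f(10,6)=45 f(10,8)=10 f(10,10)=1
t=11: f(11,-5)=154 f(11,-3)=329 f(11,-1)=462 f(11,1)=462 f(11,3)=330 f(11,5)=165 f(11,7)=55 f(11,9)=11 f(11,11)=1
t=12: f(12,-6)=154 f(12,-4)=483 f(12,-2)=791 f(12,0)=924 f(12,2)=792 f(12,4)=495 f(12,6)=220 f(12,8)=66 f(12,10)=12 f(12,12)=1
t=13: f(13,-5)=637 f(13,-3)=1274 f(13,-1)=1715 f(13,1)=1716 f(13,3)=1287 f(13,5)=715 f(13,7)=286 f(13,9)=78 f(13,11)=13 f(13,13)=1
t=14: f(14,-6)=637 f(14,-4)=1911 f(14,-2)=2989 f(14,0)=3431 f(14,2)=3003 f(14,4)=2002 f(14,6)=1001 f(14,8)=364 f(14,10)=91 f(14,12)=14 f(14,14)=1
t=15: f(15,-5)=2548 f(15,-3)=4900 f(15,-1)=6420 f(15,1)=6434 f(15,3)=5005 f(15,5)=3003 f(15,7)=1365 f(15,9)=455 f(15,11)=105 f(15,13)=15 f(15,15)=1
Σ_s f(15,s) = 30251
P = 30251/32768 = 30251/32768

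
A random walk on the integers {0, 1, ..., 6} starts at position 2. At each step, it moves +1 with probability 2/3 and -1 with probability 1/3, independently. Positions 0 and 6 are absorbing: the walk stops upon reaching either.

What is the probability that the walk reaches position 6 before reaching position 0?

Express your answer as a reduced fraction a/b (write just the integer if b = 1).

Biased walk: p = 2/3, q = 1/3, r = q/p = 1/2
Gambler's ruin: P(hit 6 before 0 | start at 2) = (1 - r^a)/(1 - r^N)
r^2 = 1/4; r^6 = 1/64
P = (1 - 1/4) / (1 - 1/64) = 3/4 / 63/64 = 16/21

Answer: 16/21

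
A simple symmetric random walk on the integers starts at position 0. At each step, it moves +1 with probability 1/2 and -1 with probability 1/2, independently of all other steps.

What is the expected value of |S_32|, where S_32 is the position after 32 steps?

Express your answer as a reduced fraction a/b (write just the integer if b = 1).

Answer: 300540195/67108864

Derivation:
S_32 takes values m ≡ 0 (mod 2) with |m| ≤ 32; P(S_32=m) = C(32,(32+m)/2)/2^32.
Total paths: 2^32 = 4294967296
Distribution: P(S=-32)=1/4294967296, P(S=-30)=32/4294967296, P(S=-28)=496/4294967296, P(S=-26)=4960/4294967296, P(S=-24)=35960/4294967296, P(S=-22)=201376/4294967296, P(S=-20)=906192/4294967296, P(S=-18)=3365856/4294967296, P(S=-16)=10518300/4294967296, P(S=-14)=28048800/4294967296, P(S=-12)=64512240/4294967296, P(S=-10)=129024480/4294967296, P(S=-8)=225792840/4294967296, P(S=-6)=347373600/4294967296, P(S=-4)=471435600/4294967296, P(S=-2)=565722720/4294967296, P(S=0)=601080390/4294967296, P(S=2)=565722720/4294967296, P(S=4)=471435600/4294967296, P(S=6)=347373600/4294967296, P(S=8)=225792840/4294967296, P(S=10)=129024480/4294967296, P(S=12)=64512240/4294967296, P(S=14)=28048800/4294967296, P(S=16)=10518300/4294967296, P(S=18)=3365856/4294967296, P(S=20)=906192/4294967296, P(S=22)=201376/4294967296, P(S=24)=35960/4294967296, P(S=26)=4960/4294967296, P(S=28)=496/4294967296, P(S=30)=32/4294967296, P(S=32)=1/4294967296
E[|S_32|] = Σ_m |m|·P(S_32=m) = 19234572480/4294967296 = 300540195/67108864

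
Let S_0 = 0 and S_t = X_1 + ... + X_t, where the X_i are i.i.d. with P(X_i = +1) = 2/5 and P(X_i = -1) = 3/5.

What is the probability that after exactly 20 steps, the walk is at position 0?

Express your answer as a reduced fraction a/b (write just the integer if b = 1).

To be at 0 after 20 steps: need exactly 10 steps of +1 and 10 of -1.
Number of such sequences: C(20,10) = 184756
Each has probability (2/5)^10 · (3/5)^10 = 60466176/95367431640625
P = 184756 · 60466176/95367431640625 = 11171488813056/95367431640625

Answer: 11171488813056/95367431640625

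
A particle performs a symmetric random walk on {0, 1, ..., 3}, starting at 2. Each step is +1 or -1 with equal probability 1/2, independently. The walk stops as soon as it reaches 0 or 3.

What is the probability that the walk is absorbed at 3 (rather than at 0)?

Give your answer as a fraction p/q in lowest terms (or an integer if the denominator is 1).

Answer: 2/3

Derivation:
Symmetric walk (p = 1/2): the harmonic-function argument gives P(hit 3 before 0 | start at 2) = a/N.
P = 2/3 = 2/3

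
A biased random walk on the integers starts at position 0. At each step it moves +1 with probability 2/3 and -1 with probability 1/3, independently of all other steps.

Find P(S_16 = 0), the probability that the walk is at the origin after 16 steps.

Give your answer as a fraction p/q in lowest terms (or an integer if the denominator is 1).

Answer: 366080/4782969

Derivation:
To be at 0 after 16 steps: need exactly 8 steps of +1 and 8 of -1.
Number of such sequences: C(16,8) = 12870
Each has probability (2/3)^8 · (1/3)^8 = 256/43046721
P = 12870 · 256/43046721 = 366080/4782969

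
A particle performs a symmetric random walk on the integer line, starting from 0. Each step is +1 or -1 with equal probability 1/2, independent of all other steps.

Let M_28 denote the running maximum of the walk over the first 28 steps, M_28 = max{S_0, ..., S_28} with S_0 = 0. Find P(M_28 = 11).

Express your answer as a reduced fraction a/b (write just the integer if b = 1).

Let M_28 = max(S_0,...,S_28). Use the reflection principle: for j ≥ 1, #{paths with M_28 ≥ j} = #{S_28 ≥ j} + #{S_28 ≥ j+1}.
By reflection, #{M_28 ≥ 11} = #{S_28 ≥ 11} + #{S_28 ≥ 12} = 4791323 + 4791323 = 9582646.
#{M_28 ≥ 12} = #{S_28 ≥ 12} + #{S_28 ≥ 13} = 4791323 + 1683218 = 6474541.
#{M_28 = 11} = 9582646 - 6474541 = 3108105.
P(M_28 = 11) = 3108105/268435456 = 3108105/268435456

Answer: 3108105/268435456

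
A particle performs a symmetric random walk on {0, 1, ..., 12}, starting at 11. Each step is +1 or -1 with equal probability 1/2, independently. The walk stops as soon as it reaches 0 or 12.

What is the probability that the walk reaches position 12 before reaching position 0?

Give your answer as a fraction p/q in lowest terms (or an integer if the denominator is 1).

Answer: 11/12

Derivation:
Symmetric walk (p = 1/2): the harmonic-function argument gives P(hit 12 before 0 | start at 11) = a/N.
P = 11/12 = 11/12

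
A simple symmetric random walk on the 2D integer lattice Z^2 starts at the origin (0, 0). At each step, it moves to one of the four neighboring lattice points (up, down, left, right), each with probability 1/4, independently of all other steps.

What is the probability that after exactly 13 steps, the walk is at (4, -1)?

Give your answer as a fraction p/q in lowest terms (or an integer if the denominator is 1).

Let h be the number of horizontal steps (so 13-h are vertical). To end at (4,-1) need (h+4)/2 right-steps and ((13-h)-1)/2 up-steps.
Sum over h with 4 ≤ h ≤ 12, h ≡ 0 (mod 2), 13-h ≡ 1 (mod 2):
h=4: C(13,4)·C(4,4)·C(9,4) = 715·1·126 = 90090
h=6: C(13,6)·C(6,5)·C(7,3) = 1716·6·35 = 360360
h=8: C(13,8)·C(8,6)·C(5,2) = 1287·28·10 = 360360
h=10: C(13,10)·C(10,7)·C(3,1) = 286·120·3 = 102960
h=12: C(13,12)·C(12,8)·C(1,0) = 13·495·1 = 6435
Total favorable: 920205
Total paths: 4^13 = 67108864
P = 920205/67108864 = 920205/67108864

Answer: 920205/67108864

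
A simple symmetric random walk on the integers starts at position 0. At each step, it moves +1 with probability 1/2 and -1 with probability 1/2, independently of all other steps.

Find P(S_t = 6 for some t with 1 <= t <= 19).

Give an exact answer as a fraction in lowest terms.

Count via complement. Let g(t,s) = #length-t paths at position s with S_1..S_t all ≠ 6.
g(t,s) = g(t-1,s-1) + g(t-1,s+1) for s ≠ 6; g(t,6) = 0.
t=0: g(0,0)=1
t=1: g(1,-1)=1 g(1,1)=1
t=2: g(2,-2)=1 g(2,0)=2 g(2,2)=1
t=3: g(3,-3)=1 g(3,-1)=3 g(3,1)=3 g(3,3)=1
t=4: g(4,-4)=1 g(4,-2)=4 g(4,0)=6 g(4,2)=4 g(4,4)=1
t=5: g(5,-5)=1 g(5,-3)=5 g(5,-1)=10 g(5,1)=10 g(5,3)=5 g(5,5)=1
t=6: g(6,-6)=1 g(6,-4)=6 g(6,-2)=15 g(6,0)=20 g(6,2)=15 g(6,4)=6
t=7: g(7,-7)=1 g(7,-5)=7 g(7,-3)=21 g(7,-1)=35 g(7,1)=35 g(7,3)=21 g(7,5)=6
t=8: g(8,-8)=1 g(8,-6)=8 g(8,-4)=28 g(8,-2)=56 g(8,0)=70 g(8,2)=56 g(8,4)=27
t=9: g(9,-9)=1 g(9,-7)=9 g(9,-5)=36 g(9,-3)=84 g(9,-1)=126 g(9,1)=126 g(9,3)=83 g(9,5)=27
t=10: g(10,-10)=1 g(10,-8)=10 g(10,-6)=45 g(10,-4)=120 g(10,-2)=210 g(10,0)=252 g(10,2)=209 g(10,4)=110
t=11: g(11,-11)=1 g(11,-9)=11 g(11,-7)=55 g(11,-5)=165 g(11,-3)=330 g(11,-1)=462 g(11,1)=461 g(11,3)=319 g(11,5)=110
t=12: g(12,-12)=1 g(12,-10)=12 g(12,-8)=66 g(12,-6)=220 g(12,-4)=495 g(12,-2)=792 g(12,0)=923 g(12,2)=780 g(12,4)=429
t=13: g(13,-13)=1 g(13,-11)=13 g(13,-9)=78 g(13,-7)=286 g(13,-5)=715 g(13,-3)=1287 g(13,-1)=1715 g(13,1)=1703 g(13,3)=1209 g(13,5)=429
t=14: g(14,-14)=1 g(14,-12)=14 g(14,-10)=91 g(14,-8)=364 g(14,-6)=1001 g(14,-4)=2002 g(14,-2)=3002 g(14,0)=3418 g(14,2)=2912 g(14,4)=1638
t=15: g(15,-15)=1 g(15,-13)=15 g(15,-11)=105 g(15,-9)=455 g(15,-7)=1365 g(15,-5)=3003 g(15,-3)=5004 g(15,-1)=6420 g(15,1)=6330 g(15,3)=4550 g(15,5)=1638
t=16: g(16,-16)=1 g(16,-14)=16 g(16,-12)=120 g(16,-10)=560 g(16,-8)=1820 g(16,-6)=4368 g(16,-4)=8007 g(16,-2)=11424 g(16,0)=12750 g(16,2)=10880 g(16,4)=6188
t=17: g(17,-17)=1 g(17,-15)=17 g(17,-13)=136 g(17,-11)=680 g(17,-9)=2380 g(17,-7)=6188 g(17,-5)=12375 g(17,-3)=19431 g(17,-1)=24174 g(17,1)=23630 g(17,3)=17068 g(17,5)=6188
t=18: g(18,-18)=1 g(18,-16)=18 g(18,-14)=153 g(18,-12)=816 g(18,-10)=3060 g(18,-8)=8568 g(18,-6)=18563 g(18,-4)=31806 g(18,-2)=43605 g(18,0)=47804 g(18,2)=40698 g(18,4)=23256
t=19: g(19,-19)=1 g(19,-17)=19 g(19,-15)=171 g(19,-13)=969 g(19,-11)=3876 g(19,-9)=11628 g(19,-7)=27131 g(19,-5)=50369 g(19,-3)=75411 g(19,-1)=91409 g(19,1)=88502 g(19,3)=63954 g(19,5)=23256
Paths never hitting 6: Σ_s g(19,s) = 436696
Paths hitting 6: 2^19 - 436696 = 87592
P = 87592/524288 = 10949/65536

Answer: 10949/65536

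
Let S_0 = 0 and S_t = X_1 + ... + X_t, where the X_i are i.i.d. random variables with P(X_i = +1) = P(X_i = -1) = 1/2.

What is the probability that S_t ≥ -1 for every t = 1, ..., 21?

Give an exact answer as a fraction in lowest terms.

Answer: 88179/262144

Derivation:
Let f(t,s) = #length-t paths at position s with S_1..S_t all ≥ -1.
f(t,s) = f(t-1,s-1) + f(t-1,s+1) for s ≥ -1; f(t,s) = 0 for s < -1.
t=0: f(0,0)=1
t=1: f(1,-1)=1 f(1,1)=1
t=2: f(2,0)=2 f(2,2)=1
t=3: f(3,-1)=2 f(3,1)=3 f(3,3)=1
t=4: f(4,0)=5 f(4,2)=4 f(4,4)=1
t=5: f(5,-1)=5 f(5,1)=9 f(5,3)=5 f(5,5)=1
t=6: f(6,0)=14 f(6,2)=14 f(6,4)=6 f(6,6)=1
t=7: f(7,-1)=14 f(7,1)=28 f(7,3)=20 f(7,5)=7 f(7,7)=1
t=8: f(8,0)=42 f(8,2)=48 f(8,4)=27 f(8,6)=8 f(8,8)=1
t=9: f(9,-1)=42 f(9,1)=90 f(9,3)=75 f(9,5)=35 f(9,7)=9 f(9,9)=1
t=10: f(10,0)=132 f(10,2)=165 f(10,4)=110 f(10,6)=44 f(10,8)=10 f(10,10)=1
t=11: f(11,-1)=132 f(11,1)=297 f(11,3)=275 f(11,5)=154 f(11,7)=54 f(11,9)=11 f(11,11)=1
t=12: f(12,0)=429 f(12,2)=572 f(12,4)=429 f(12,6)=208 f(12,8)=65 f(12,10)=12 f(12,12)=1
t=13: f(13,-1)=429 f(13,1)=1001 f(13,3)=1001 f(13,5)=637 f(13,7)=273 f(13,9)=77 f(13,11)=13 f(13,13)=1
t=14: f(14,0)=1430 f(14,2)=2002 f(14,4)=1638 f(14,6)=910 f(14,8)=350 f(14,10)=90 f(14,12)=14 f(14,14)=1
t=15: f(15,-1)=1430 f(15,1)=3432 f(15,3)=3640 f(15,5)=2548 f(15,7)=1260 f(15,9)=440 f(15,11)=104 f(15,13)=15 f(15,15)=1
t=16: f(16,0)=4862 f(16,2)=7072 f(16,4)=6188 f(16,6)=3808 f(16,8)=1700 f(16,10)=544 f(16,12)=119 f(16,14)=16 f(16,16)=1
t=17: f(17,-1)=4862 f(17,1)=11934 f(17,3)=13260 f(17,5)=9996 f(17,7)=5508 f(17,9)=2244 f(17,11)=663 f(17,13)=135 f(17,15)=17 f(17,17)=1
t=18: f(18,0)=16796 f(18,2)=25194 f(18,4)=23256 f(18,6)=15504 f(18,8)=7752 f(18,10)=2907 f(18,12)=798 f(18,14)=152 f(18,16)=18 f(18,18)=1
t=19: f(19,-1)=16796 f(19,1)=41990 f(19,3)=48450 f(19,5)=38760 f(19,7)=23256 f(19,9)=10659 f(19,11)=3705 f(19,13)=950 f(19,15)=170 f(19,17)=19 f(19,19)=1
t=20: f(20,0)=58786 f(20,2)=90440 f(20,4)=87210 f(20,6)=62016 f(20,8)=33915 f(20,10)=14364 f(20,12)=4655 f(20,14)=1120 f(20,16)=189 f(20,18)=20 f(20,20)=1
t=21: f(21,-1)=58786 f(21,1)=149226 f(21,3)=177650 f(21,5)=149226 f(21,7)=95931 f(21,9)=48279 f(21,11)=19019 f(21,13)=5775 f(21,15)=1309 f(21,17)=209 f(21,19)=21 f(21,21)=1
Σ_s f(21,s) = 705432
P = 705432/2097152 = 88179/262144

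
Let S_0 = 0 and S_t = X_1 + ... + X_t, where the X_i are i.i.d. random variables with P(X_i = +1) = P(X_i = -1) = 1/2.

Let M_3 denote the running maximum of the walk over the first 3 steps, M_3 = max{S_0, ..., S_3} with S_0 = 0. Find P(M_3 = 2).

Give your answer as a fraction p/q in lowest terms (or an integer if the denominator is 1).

Answer: 1/8

Derivation:
Let M_3 = max(S_0,...,S_3). Use the reflection principle: for j ≥ 1, #{paths with M_3 ≥ j} = #{S_3 ≥ j} + #{S_3 ≥ j+1}.
By reflection, #{M_3 ≥ 2} = #{S_3 ≥ 2} + #{S_3 ≥ 3} = 1 + 1 = 2.
#{M_3 ≥ 3} = #{S_3 ≥ 3} + #{S_3 ≥ 4} = 1 + 0 = 1.
#{M_3 = 2} = 2 - 1 = 1.
P(M_3 = 2) = 1/8 = 1/8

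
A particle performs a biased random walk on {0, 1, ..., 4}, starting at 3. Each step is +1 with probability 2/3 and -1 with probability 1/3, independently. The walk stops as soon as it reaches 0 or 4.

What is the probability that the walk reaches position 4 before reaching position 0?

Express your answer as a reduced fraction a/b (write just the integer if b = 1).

Answer: 14/15

Derivation:
Biased walk: p = 2/3, q = 1/3, r = q/p = 1/2
Gambler's ruin: P(hit 4 before 0 | start at 3) = (1 - r^a)/(1 - r^N)
r^3 = 1/8; r^4 = 1/16
P = (1 - 1/8) / (1 - 1/16) = 7/8 / 15/16 = 14/15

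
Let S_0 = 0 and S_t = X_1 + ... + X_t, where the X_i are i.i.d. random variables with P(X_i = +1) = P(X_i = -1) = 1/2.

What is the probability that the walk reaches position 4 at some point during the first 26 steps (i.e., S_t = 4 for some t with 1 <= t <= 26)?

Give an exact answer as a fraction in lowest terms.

Count via complement. Let g(t,s) = #length-t paths at position s with S_1..S_t all ≠ 4.
g(t,s) = g(t-1,s-1) + g(t-1,s+1) for s ≠ 4; g(t,4) = 0.
t=0: g(0,0)=1
t=1: g(1,-1)=1 g(1,1)=1
t=2: g(2,-2)=1 g(2,0)=2 g(2,2)=1
t=3: g(3,-3)=1 g(3,-1)=3 g(3,1)=3 g(3,3)=1
t=4: g(4,-4)=1 g(4,-2)=4 g(4,0)=6 g(4,2)=4
t=5: g(5,-5)=1 g(5,-3)=5 g(5,-1)=10 g(5,1)=10 g(5,3)=4
t=6: g(6,-6)=1 g(6,-4)=6 g(6,-2)=15 g(6,0)=20 g(6,2)=14
t=7: g(7,-7)=1 g(7,-5)=7 g(7,-3)=21 g(7,-1)=35 g(7,1)=34 g(7,3)=14
t=8: g(8,-8)=1 g(8,-6)=8 g(8,-4)=28 g(8,-2)=56 g(8,0)=69 g(8,2)=48
t=9: g(9,-9)=1 g(9,-7)=9 g(9,-5)=36 g(9,-3)=84 g(9,-1)=125 g(9,1)=117 g(9,3)=48
t=10: g(10,-10)=1 g(10,-8)=10 g(10,-6)=45 g(10,-4)=120 g(10,-2)=209 g(10,0)=242 g(10,2)=165
t=11: g(11,-11)=1 g(11,-9)=11 g(11,-7)=55 g(11,-5)=165 g(11,-3)=329 g(11,-1)=451 g(11,1)=407 g(11,3)=165
t=12: g(12,-12)=1 g(12,-10)=12 g(12,-8)=66 g(12,-6)=220 g(12,-4)=494 g(12,-2)=780 g(12,0)=858 g(12,2)=572
t=13: g(13,-13)=1 g(13,-11)=13 g(13,-9)=78 g(13,-7)=286 g(13,-5)=714 g(13,-3)=1274 g(13,-1)=1638 g(13,1)=1430 g(13,3)=572
t=14: g(14,-14)=1 g(14,-12)=14 g(14,-10)=91 g(14,-8)=364 g(14,-6)=1000 g(14,-4)=1988 g(14,-2)=2912 g(14,0)=3068 g(14,2)=2002
t=15: g(15,-15)=1 g(15,-13)=15 g(15,-11)=105 g(15,-9)=455 g(15,-7)=1364 g(15,-5)=2988 g(15,-3)=4900 g(15,-1)=5980 g(15,1)=5070 g(15,3)=2002
t=16: g(16,-16)=1 g(16,-14)=16 g(16,-12)=120 g(16,-10)=560 g(16,-8)=1819 g(16,-6)=4352 g(16,-4)=7888 g(16,-2)=10880 g(16,0)=11050 g(16,2)=7072
t=17: g(17,-17)=1 g(17,-15)=17 g(17,-13)=136 g(17,-11)=680 g(17,-9)=2379 g(17,-7)=6171 g(17,-5)=12240 g(17,-3)=18768 g(17,-1)=21930 g(17,1)=18122 g(17,3)=7072
t=18: g(18,-18)=1 g(18,-16)=18 g(18,-14)=153 g(18,-12)=816 g(18,-10)=3059 g(18,-8)=8550 g(18,-6)=18411 g(18,-4)=31008 g(18,-2)=40698 g(18,0)=40052 g(18,2)=25194
t=19: g(19,-19)=1 g(19,-17)=19 g(19,-15)=171 g(19,-13)=969 g(19,-11)=3875 g(19,-9)=11609 g(19,-7)=26961 g(19,-5)=49419 g(19,-3)=71706 g(19,-1)=80750 g(19,1)=65246 g(19,3)=25194
t=20: g(20,-20)=1 g(20,-18)=20 g(20,-16)=190 g(20,-14)=1140 g(20,-12)=4844 g(20,-10)=15484 g(20,-8)=38570 g(20,-6)=76380 g(20,-4)=121125 g(20,-2)=152456 g(20,0)=145996 g(20,2)=90440
t=21: g(21,-21)=1 g(21,-19)=21 g(21,-17)=210 g(21,-15)=1330 g(21,-13)=5984 g(21,-11)=20328 g(21,-9)=54054 g(21,-7)=114950 g(21,-5)=197505 g(21,-3)=273581 g(21,-1)=298452 g(21,1)=236436 g(21,3)=90440
t=22: g(22,-22)=1 g(22,-20)=22 g(22,-18)=231 g(22,-16)=1540 g(22,-14)=7314 g(22,-12)=26312 g(22,-10)=74382 g(22,-8)=169004 g(22,-6)=312455 g(22,-4)=471086 g(22,-2)=572033 g(22,0)=534888 g(22,2)=326876
t=23: g(23,-23)=1 g(23,-21)=23 g(23,-19)=253 g(23,-17)=1771 g(23,-15)=8854 g(23,-13)=33626 g(23,-11)=100694 g(23,-9)=243386 g(23,-7)=481459 g(23,-5)=783541 g(23,-3)=1043119 g(23,-1)=1106921 g(23,1)=861764 g(23,3)=326876
t=24: g(24,-24)=1 g(24,-22)=24 g(24,-20)=276 g(24,-18)=2024 g(24,-16)=10625 g(24,-14)=42480 g(24,-12)=134320 g(24,-10)=344080 g(24,-8)=724845 g(24,-6)=1265000 g(24,-4)=1826660 g(24,-2)=2150040 g(24,0)=1968685 g(24,2)=1188640
t=25: g(25,-25)=1 g(25,-23)=25 g(25,-21)=300 g(25,-19)=2300 g(25,-17)=12649 g(25,-15)=53105 g(25,-13)=176800 g(25,-11)=478400 g(25,-9)=1068925 g(25,-7)=1989845 g(25,-5)=3091660 g(25,-3)=3976700 g(25,-1)=4118725 g(25,1)=3157325 g(25,3)=1188640
t=26: g(26,-26)=1 g(26,-24)=26 g(26,-22)=325 g(26,-20)=2600 g(26,-18)=14949 g(26,-16)=65754 g(26,-14)=229905 g(26,-12)=655200 g(26,-10)=1547325 g(26,-8)=3058770 g(26,-6)=5081505 g(26,-4)=7068360 g(26,-2)=8095425 g(26,0)=7276050 g(26,2)=4345965
Paths never hitting 4: Σ_s g(26,s) = 37442160
Paths hitting 4: 2^26 - 37442160 = 29666704
P = 29666704/67108864 = 1854169/4194304

Answer: 1854169/4194304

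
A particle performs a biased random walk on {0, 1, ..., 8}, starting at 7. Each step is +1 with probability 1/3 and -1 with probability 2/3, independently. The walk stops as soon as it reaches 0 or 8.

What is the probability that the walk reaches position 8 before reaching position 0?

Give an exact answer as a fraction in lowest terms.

Biased walk: p = 1/3, q = 2/3, r = q/p = 2
Gambler's ruin: P(hit 8 before 0 | start at 7) = (1 - r^a)/(1 - r^N)
r^7 = 128; r^8 = 256
P = (1 - 128) / (1 - 256) = -127 / -255 = 127/255

Answer: 127/255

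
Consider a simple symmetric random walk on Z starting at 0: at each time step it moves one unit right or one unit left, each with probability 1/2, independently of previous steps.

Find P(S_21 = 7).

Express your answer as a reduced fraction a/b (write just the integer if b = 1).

To reach position 7 after 21 steps: need 14 steps of +1 and 7 of -1.
Favorable paths: C(21,14) = 116280
Total paths: 2^21 = 2097152
P = 116280/2097152 = 14535/262144

Answer: 14535/262144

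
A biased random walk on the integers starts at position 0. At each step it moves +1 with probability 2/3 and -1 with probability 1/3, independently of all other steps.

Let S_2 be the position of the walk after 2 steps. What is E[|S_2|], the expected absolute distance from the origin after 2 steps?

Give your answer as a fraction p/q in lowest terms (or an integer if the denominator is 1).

Answer: 10/9

Derivation:
S_2 takes values m ≡ 0 (mod 2) with |m| ≤ 2; P(S_2=m) = C(2,(2+m)/2) · (2/3)^((2+m)/2) · (1/3)^((2-m)/2).
Distribution: P(S=-2)=1/9, P(S=0)=4/9, P(S=2)=4/9
E[|S_2|] = Σ_m |m|·P(S_2=m) = 10/9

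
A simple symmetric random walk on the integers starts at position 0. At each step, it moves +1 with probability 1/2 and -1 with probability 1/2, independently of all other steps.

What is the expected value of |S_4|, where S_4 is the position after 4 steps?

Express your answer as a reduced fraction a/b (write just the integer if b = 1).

S_4 takes values m ≡ 0 (mod 2) with |m| ≤ 4; P(S_4=m) = C(4,(4+m)/2)/2^4.
Total paths: 2^4 = 16
Distribution: P(S=-4)=1/16, P(S=-2)=4/16, P(S=0)=6/16, P(S=2)=4/16, P(S=4)=1/16
E[|S_4|] = Σ_m |m|·P(S_4=m) = 24/16 = 3/2

Answer: 3/2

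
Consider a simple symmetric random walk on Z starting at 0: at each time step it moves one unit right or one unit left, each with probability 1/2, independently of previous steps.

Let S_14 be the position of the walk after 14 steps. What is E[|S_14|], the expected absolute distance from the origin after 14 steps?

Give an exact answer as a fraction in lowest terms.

S_14 takes values m ≡ 0 (mod 2) with |m| ≤ 14; P(S_14=m) = C(14,(14+m)/2)/2^14.
Total paths: 2^14 = 16384
Distribution: P(S=-14)=1/16384, P(S=-12)=14/16384, P(S=-10)=91/16384, P(S=-8)=364/16384, P(S=-6)=1001/16384, P(S=-4)=2002/16384, P(S=-2)=3003/16384, P(S=0)=3432/16384, P(S=2)=3003/16384, P(S=4)=2002/16384, P(S=6)=1001/16384, P(S=8)=364/16384, P(S=10)=91/16384, P(S=12)=14/16384, P(S=14)=1/16384
E[|S_14|] = Σ_m |m|·P(S_14=m) = 48048/16384 = 3003/1024

Answer: 3003/1024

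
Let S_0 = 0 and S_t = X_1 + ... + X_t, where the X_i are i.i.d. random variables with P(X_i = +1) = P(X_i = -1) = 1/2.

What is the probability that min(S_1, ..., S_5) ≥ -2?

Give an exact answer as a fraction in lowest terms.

Let f(t,s) = #length-t paths at position s with S_1..S_t all ≥ -2.
f(t,s) = f(t-1,s-1) + f(t-1,s+1) for s ≥ -2; f(t,s) = 0 for s < -2.
t=0: f(0,0)=1
t=1: f(1,-1)=1 f(1,1)=1
t=2: f(2,-2)=1 f(2,0)=2 f(2,2)=1
t=3: f(3,-1)=3 f(3,1)=3 f(3,3)=1
t=4: f(4,-2)=3 f(4,0)=6 f(4,2)=4 f(4,4)=1
t=5: f(5,-1)=9 f(5,1)=10 f(5,3)=5 f(5,5)=1
Σ_s f(5,s) = 25
P = 25/32 = 25/32

Answer: 25/32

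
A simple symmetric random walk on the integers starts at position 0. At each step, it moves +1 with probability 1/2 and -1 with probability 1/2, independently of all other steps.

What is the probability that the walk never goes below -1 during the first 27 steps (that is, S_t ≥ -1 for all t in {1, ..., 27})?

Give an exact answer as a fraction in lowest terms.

Let f(t,s) = #length-t paths at position s with S_1..S_t all ≥ -1.
f(t,s) = f(t-1,s-1) + f(t-1,s+1) for s ≥ -1; f(t,s) = 0 for s < -1.
t=0: f(0,0)=1
t=1: f(1,-1)=1 f(1,1)=1
t=2: f(2,0)=2 f(2,2)=1
t=3: f(3,-1)=2 f(3,1)=3 f(3,3)=1
t=4: f(4,0)=5 f(4,2)=4 f(4,4)=1
t=5: f(5,-1)=5 f(5,1)=9 f(5,3)=5 f(5,5)=1
t=6: f(6,0)=14 f(6,2)=14 f(6,4)=6 f(6,6)=1
t=7: f(7,-1)=14 f(7,1)=28 f(7,3)=20 f(7,5)=7 f(7,7)=1
t=8: f(8,0)=42 f(8,2)=48 f(8,4)=27 f(8,6)=8 f(8,8)=1
t=9: f(9,-1)=42 f(9,1)=90 f(9,3)=75 f(9,5)=35 f(9,7)=9 f(9,9)=1
t=10: f(10,0)=132 f(10,2)=165 f(10,4)=110 f(10,6)=44 f(10,8)=10 f(10,10)=1
t=11: f(11,-1)=132 f(11,1)=297 f(11,3)=275 f(11,5)=154 f(11,7)=54 f(11,9)=11 f(11,11)=1
t=12: f(12,0)=429 f(12,2)=572 f(12,4)=429 f(12,6)=208 f(12,8)=65 f(12,10)=12 f(12,12)=1
t=13: f(13,-1)=429 f(13,1)=1001 f(13,3)=1001 f(13,5)=637 f(13,7)=273 f(13,9)=77 f(13,11)=13 f(13,13)=1
t=14: f(14,0)=1430 f(14,2)=2002 f(14,4)=1638 f(14,6)=910 f(14,8)=350 f(14,10)=90 f(14,12)=14 f(14,14)=1
t=15: f(15,-1)=1430 f(15,1)=3432 f(15,3)=3640 f(15,5)=2548 f(15,7)=1260 f(15,9)=440 f(15,11)=104 f(15,13)=15 f(15,15)=1
t=16: f(16,0)=4862 f(16,2)=7072 f(16,4)=6188 f(16,6)=3808 f(16,8)=1700 f(16,10)=544 f(16,12)=119 f(16,14)=16 f(16,16)=1
t=17: f(17,-1)=4862 f(17,1)=11934 f(17,3)=13260 f(17,5)=9996 f(17,7)=5508 f(17,9)=2244 f(17,11)=663 f(17,13)=135 f(17,15)=17 f(17,17)=1
t=18: f(18,0)=16796 f(18,2)=25194 f(18,4)=23256 f(18,6)=15504 f(18,8)=7752 f(18,10)=2907 f(18,12)=798 f(18,14)=152 f(18,16)=18 f(18,18)=1
t=19: f(19,-1)=16796 f(19,1)=41990 f(19,3)=48450 f(19,5)=38760 f(19,7)=23256 f(19,9)=10659 f(19,11)=3705 f(19,13)=950 f(19,15)=170 f(19,17)=19 f(19,19)=1
t=20: f(20,0)=58786 f(20,2)=90440 f(20,4)=87210 f(20,6)=62016 f(20,8)=33915 f(20,10)=14364 f(20,12)=4655 f(20,14)=1120 f(20,16)=189 f(20,18)=20 f(20,20)=1
t=21: f(21,-1)=58786 f(21,1)=149226 f(21,3)=177650 f(21,5)=149226 f(21,7)=95931 f(21,9)=48279 f(21,11)=19019 f(21,13)=5775 f(21,15)=1309 f(21,17)=209 f(21,19)=21 f(21,21)=1
t=22: f(22,0)=208012 f(22,2)=326876 f(22,4)=326876 f(22,6)=245157 f(22,8)=144210 f(22,10)=67298 f(22,12)=24794 f(22,14)=7084 f(22,16)=1518 f(22,18)=230 f(22,20)=22 f(22,22)=1
t=23: f(23,-1)=208012 f(23,1)=534888 f(23,3)=653752 f(23,5)=572033 f(23,7)=389367 f(23,9)=211508 f(23,11)=92092 f(23,13)=31878 f(23,15)=8602 f(23,17)=1748 f(23,19)=252 f(23,21)=23 f(23,23)=1
t=24: f(24,0)=742900 f(24,2)=1188640 f(24,4)=1225785 f(24,6)=961400 f(24,8)=600875 f(24,10)=303600 f(24,12)=123970 f(24,14)=40480 f(24,16)=10350 f(24,18)=2000 f(24,20)=275 f(24,22)=24 f(24,24)=1
t=25: f(25,-1)=742900 f(25,1)=1931540 f(25,3)=2414425 f(25,5)=2187185 f(25,7)=1562275 f(25,9)=904475 f(25,11)=427570 f(25,13)=164450 f(25,15)=50830 f(25,17)=12350 f(25,19)=2275 f(25,21)=299 f(25,23)=25 f(25,25)=1
t=26: f(26,0)=2674440 f(26,2)=4345965 f(26,4)=4601610 f(26,6)=3749460 f(26,8)=2466750 f(26,10)=1332045 f(26,12)=592020 f(26,14)=215280 f(26,16)=63180 f(26,18)=14625 f(26,20)=2574 f(26,22)=324 f(26,24)=26 f(26,26)=1
t=27: f(27,-1)=2674440 f(27,1)=7020405 f(27,3)=8947575 f(27,5)=8351070 f(27,7)=6216210 f(27,9)=3798795 f(27,11)=1924065 f(27,13)=807300 f(27,15)=278460 f(27,17)=77805 f(27,19)=17199 f(27,21)=2898 f(27,23)=350 f(27,25)=27 f(27,27)=1
Σ_s f(27,s) = 40116600
P = 40116600/134217728 = 5014575/16777216

Answer: 5014575/16777216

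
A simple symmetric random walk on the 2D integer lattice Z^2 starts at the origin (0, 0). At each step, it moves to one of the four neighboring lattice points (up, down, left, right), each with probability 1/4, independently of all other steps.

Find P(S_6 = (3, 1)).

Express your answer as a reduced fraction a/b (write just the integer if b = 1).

Answer: 45/2048

Derivation:
Let h be the number of horizontal steps (so 6-h are vertical). To end at (3,1) need (h+3)/2 right-steps and ((6-h)+1)/2 up-steps.
Sum over h with 3 ≤ h ≤ 5, h ≡ 1 (mod 2), 6-h ≡ 1 (mod 2):
h=3: C(6,3)·C(3,3)·C(3,2) = 20·1·3 = 60
h=5: C(6,5)·C(5,4)·C(1,1) = 6·5·1 = 30
Total favorable: 90
Total paths: 4^6 = 4096
P = 90/4096 = 45/2048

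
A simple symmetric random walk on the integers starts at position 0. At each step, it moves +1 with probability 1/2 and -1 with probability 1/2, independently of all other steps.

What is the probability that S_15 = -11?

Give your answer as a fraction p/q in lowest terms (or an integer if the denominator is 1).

To reach position -11 after 15 steps: need 2 steps of +1 and 13 of -1.
Favorable paths: C(15,2) = 105
Total paths: 2^15 = 32768
P = 105/32768 = 105/32768

Answer: 105/32768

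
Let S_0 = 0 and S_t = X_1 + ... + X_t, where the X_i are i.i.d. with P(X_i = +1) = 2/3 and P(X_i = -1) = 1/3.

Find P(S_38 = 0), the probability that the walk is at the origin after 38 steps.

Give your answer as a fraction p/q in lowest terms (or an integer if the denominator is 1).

To be at 0 after 38 steps: need exactly 19 steps of +1 and 19 of -1.
Number of such sequences: C(38,19) = 35345263800
Each has probability (2/3)^19 · (1/3)^19 = 524288/1350851717672992089
P = 35345263800 · 524288/1350851717672992089 = 6177032555724800/450283905890997363

Answer: 6177032555724800/450283905890997363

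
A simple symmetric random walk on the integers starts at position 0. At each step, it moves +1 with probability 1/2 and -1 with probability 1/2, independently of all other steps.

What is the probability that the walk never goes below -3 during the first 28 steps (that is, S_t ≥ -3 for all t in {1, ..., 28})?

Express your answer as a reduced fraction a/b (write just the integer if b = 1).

Answer: 145422675/268435456

Derivation:
Let f(t,s) = #length-t paths at position s with S_1..S_t all ≥ -3.
f(t,s) = f(t-1,s-1) + f(t-1,s+1) for s ≥ -3; f(t,s) = 0 for s < -3.
t=0: f(0,0)=1
t=1: f(1,-1)=1 f(1,1)=1
t=2: f(2,-2)=1 f(2,0)=2 f(2,2)=1
t=3: f(3,-3)=1 f(3,-1)=3 f(3,1)=3 f(3,3)=1
t=4: f(4,-2)=4 f(4,0)=6 f(4,2)=4 f(4,4)=1
t=5: f(5,-3)=4 f(5,-1)=10 f(5,1)=10 f(5,3)=5 f(5,5)=1
t=6: f(6,-2)=14 f(6,0)=20 f(6,2)=15 f(6,4)=6 f(6,6)=1
t=7: f(7,-3)=14 f(7,-1)=34 f(7,1)=35 f(7,3)=21 f(7,5)=7 f(7,7)=1
t=8: f(8,-2)=48 f(8,0)=69 f(8,2)=56 f(8,4)=28 f(8,6)=8 f(8,8)=1
t=9: f(9,-3)=48 f(9,-1)=117 f(9,1)=125 f(9,3)=84 f(9,5)=36 f(9,7)=9 f(9,9)=1
t=10: f(10,-2)=165 f(10,0)=242 f(10,2)=209 f(10,4)=120 f(10,6)=45 f(10,8)=10 f(10,10)=1
t=11: f(11,-3)=165 f(11,-1)=407 f(11,1)=451 f(11,3)=329 f(11,5)=165 f(11,7)=55 f(11,9)=11 f(11,11)=1
t=12: f(12,-2)=572 f(12,0)=858 f(12,2)=780 f(12,4)=494 f(12,6)=220 f(12,8)=66 f(12,10)=12 f(12,12)=1
t=13: f(13,-3)=572 f(13,-1)=1430 f(13,1)=1638 f(13,3)=1274 f(13,5)=714 f(13,7)=286 f(13,9)=78 f(13,11)=13 f(13,13)=1
t=14: f(14,-2)=2002 f(14,0)=3068 f(14,2)=2912 f(14,4)=1988 f(14,6)=1000 f(14,8)=364 f(14,10)=91 f(14,12)=14 f(14,14)=1
t=15: f(15,-3)=2002 f(15,-1)=5070 f(15,1)=5980 f(15,3)=4900 f(15,5)=2988 f(15,7)=1364 f(15,9)=455 f(15,11)=105 f(15,13)=15 f(15,15)=1
t=16: f(16,-2)=7072 f(16,0)=11050 f(16,2)=10880 f(16,4)=7888 f(16,6)=4352 f(16,8)=1819 f(16,10)=560 f(16,12)=120 f(16,14)=16 f(16,16)=1
t=17: f(17,-3)=7072 f(17,-1)=18122 f(17,1)=21930 f(17,3)=18768 f(17,5)=12240 f(17,7)=6171 f(17,9)=2379 f(17,11)=680 f(17,13)=136 f(17,15)=17 f(17,17)=1
t=18: f(18,-2)=25194 f(18,0)=40052 f(18,2)=40698 f(18,4)=31008 f(18,6)=18411 f(18,8)=8550 f(18,10)=3059 f(18,12)=816 f(18,14)=153 f(18,16)=18 f(18,18)=1
t=19: f(19,-3)=25194 f(19,-1)=65246 f(19,1)=80750 f(19,3)=71706 f(19,5)=49419 f(19,7)=26961 f(19,9)=11609 f(19,11)=3875 f(19,13)=969 f(19,15)=171 f(19,17)=19 f(19,19)=1
t=20: f(20,-2)=90440 f(20,0)=145996 f(20,2)=152456 f(20,4)=121125 f(20,6)=76380 f(20,8)=38570 f(20,10)=15484 f(20,12)=4844 f(20,14)=1140 f(20,16)=190 f(20,18)=20 f(20,20)=1
t=21: f(21,-3)=90440 f(21,-1)=236436 f(21,1)=298452 f(21,3)=273581 f(21,5)=197505 f(21,7)=114950 f(21,9)=54054 f(21,11)=20328 f(21,13)=5984 f(21,15)=1330 f(21,17)=210 f(21,19)=21 f(21,21)=1
t=22: f(22,-2)=326876 f(22,0)=534888 f(22,2)=572033 f(22,4)=471086 f(22,6)=312455 f(22,8)=169004 f(22,10)=74382 f(22,12)=26312 f(22,14)=7314 f(22,16)=1540 f(22,18)=231 f(22,20)=22 f(22,22)=1
t=23: f(23,-3)=326876 f(23,-1)=861764 f(23,1)=1106921 f(23,3)=1043119 f(23,5)=783541 f(23,7)=481459 f(23,9)=243386 f(23,11)=100694 f(23,13)=33626 f(23,15)=8854 f(23,17)=1771 f(23,19)=253 f(23,21)=23 f(23,23)=1
t=24: f(24,-2)=1188640 f(24,0)=1968685 f(24,2)=2150040 f(24,4)=1826660 f(24,6)=1265000 f(24,8)=724845 f(24,10)=344080 f(24,12)=134320 f(24,14)=42480 f(24,16)=10625 f(24,18)=2024 f(24,20)=276 f(24,22)=24 f(24,24)=1
t=25: f(25,-3)=1188640 f(25,-1)=3157325 f(25,1)=4118725 f(25,3)=3976700 f(25,5)=3091660 f(25,7)=1989845 f(25,9)=1068925 f(25,11)=478400 f(25,13)=176800 f(25,15)=53105 f(25,17)=12649 f(25,19)=2300 f(25,21)=300 f(25,23)=25 f(25,25)=1
t=26: f(26,-2)=4345965 f(26,0)=7276050 f(26,2)=8095425 f(26,4)=7068360 f(26,6)=5081505 f(26,8)=3058770 f(26,10)=1547325 f(26,12)=655200 f(26,14)=229905 f(26,16)=65754 f(26,18)=14949 f(26,20)=2600 f(26,22)=325 f(26,24)=26 f(26,26)=1
t=27: f(27,-3)=4345965 f(27,-1)=11622015 f(27,1)=15371475 f(27,3)=15163785 f(27,5)=12149865 f(27,7)=8140275 f(27,9)=4606095 f(27,11)=2202525 f(27,13)=885105 f(27,15)=295659 f(27,17)=80703 f(27,19)=17549 f(27,21)=2925 f(27,23)=351 f(27,25)=27 f(27,27)=1
t=28: f(28,-2)=15967980 f(28,0)=26993490 f(28,2)=30535260 f(28,4)=27313650 f(28,6)=20290140 f(28,8)=12746370 f(28,10)=6808620 f(28,12)=3087630 f(28,14)=1180764 f(28,16)=376362 f(28,18)=98252 f(28,20)=20474 f(28,22)=3276 f(28,24)=378 f(28,26)=28 f(28,28)=1
Σ_s f(28,s) = 145422675
P = 145422675/268435456 = 145422675/268435456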